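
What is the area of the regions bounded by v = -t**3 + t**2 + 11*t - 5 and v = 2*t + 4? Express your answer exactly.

Set the curves equal: -t**3 + t**2 + 11*t - 5 = 2*t + 4, so -t**3 + t**2 + 9*t - 9 = 0, which factors as -(t - 3)*(t - 1)*(t + 3) = 0. The curves meet at t = -3, 1, 3.
On [-3, 1], v = 2*t + 4 is on top; that piece has area ∫[-3,1] (-(-t**3 + t**2 + 9*t - 9)) dt = 128/3.
On [1, 3], v = -t**3 + t**2 + 11*t - 5 is on top; that piece has area ∫[1,3] (-t**3 + t**2 + 9*t - 9) dt = 20/3.
Total enclosed area = 128/3 + 20/3 = 148/3.

148/3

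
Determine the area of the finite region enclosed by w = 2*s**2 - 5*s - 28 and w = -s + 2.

Set the curves equal: 2*s**2 - 5*s - 28 = -s + 2, so 2*s**2 - 4*s - 30 = 0, which factors as 2*(s - 5)*(s + 3) = 0. The curves meet at s = -3, 5.
On [-3, 5], w = -s + 2 is on top; that piece has area ∫[-3,5] (-(2*s**2 - 4*s - 30)) ds = 512/3.

512/3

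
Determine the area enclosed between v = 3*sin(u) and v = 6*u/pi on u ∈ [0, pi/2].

3 - 3*pi/4

On [0, pi/2], (3*sin(u)) - (6*u/pi) = -6*u/pi + 3*sin(u) is ≥ 0 throughout, so the area is a single integral of |-6*u/pi + 3*sin(u)|.
∫[0,pi/2] (-6*u/pi + 3*sin(u)) du = 3 - 3*pi/4.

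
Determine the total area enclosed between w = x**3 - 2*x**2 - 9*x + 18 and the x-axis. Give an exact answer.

443/6

The curve meets the x-axis where x**3 - 2*x**2 - 9*x + 18 = 0, i.e. (x - 3)*(x - 2)*(x + 3) = 0, at x = -3, 2, 3.
On [-3, 2] the curve lies above the axis; ∫[-3,2] (x**3 - 2*x**2 - 9*x + 18) dx = 875/12, giving area 875/12.
On [2, 3] the curve lies below the axis; ∫[2,3] (x**3 - 2*x**2 - 9*x + 18) dx = -11/12, giving area 11/12.
Total area = 875/12 + 11/12 = 443/6.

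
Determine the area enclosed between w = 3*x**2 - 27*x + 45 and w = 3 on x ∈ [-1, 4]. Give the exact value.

The difference (3*x**2 - 27*x + 45) - (3) = 3*x**2 - 27*x + 42 changes sign at x = 2 inside [-1, 4], so split the integral there.
∫[-1,2] (3*x**2 - 27*x + 42) dx = 189/2.
∫[2,4] (3*x**2 - 27*x + 42) dx = -22; the area of that piece is 22.
Total area = 189/2 + 22 = 233/2.

233/2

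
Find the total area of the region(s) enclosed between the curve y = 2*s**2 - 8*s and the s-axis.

64/3

The curve meets the s-axis where 2*s**2 - 8*s = 0, i.e. 2*s*(s - 4) = 0, at s = 0, 4.
On [0, 4] the curve lies below the axis; ∫[0,4] (2*s**2 - 8*s) ds = -64/3, giving area 64/3.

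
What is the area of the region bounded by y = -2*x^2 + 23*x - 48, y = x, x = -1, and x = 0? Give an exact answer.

On [-1, 0], (-2*x^2 + 23*x - 48) - (x) = -2*x^2 + 22*x - 48 is ≤ 0 throughout, so the area is a single integral of |-2*x^2 + 22*x - 48|.
∫[-1,0] (-2*x^2 + 22*x - 48) dx = -179/3; the area of that piece is 179/3.

179/3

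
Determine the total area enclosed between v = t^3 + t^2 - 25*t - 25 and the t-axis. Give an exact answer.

The curve meets the t-axis where t^3 + t^2 - 25*t - 25 = 0, i.e. (t - 5)*(t + 1)*(t + 5) = 0, at t = -5, -1, 5.
On [-5, -1] the curve lies above the axis; ∫[-5,-1] (t^3 + t^2 - 25*t - 25) dt = 256/3, giving area 256/3.
On [-1, 5] the curve lies below the axis; ∫[-1,5] (t^3 + t^2 - 25*t - 25) dt = -252, giving area 252.
Total area = 256/3 + 252 = 1012/3.

1012/3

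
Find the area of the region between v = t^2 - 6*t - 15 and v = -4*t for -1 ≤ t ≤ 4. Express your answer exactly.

205/3

On [-1, 4], (t^2 - 6*t - 15) - (-4*t) = t^2 - 2*t - 15 is ≤ 0 throughout, so the area is a single integral of |t^2 - 2*t - 15|.
∫[-1,4] (t^2 - 2*t - 15) dt = -205/3; the area of that piece is 205/3.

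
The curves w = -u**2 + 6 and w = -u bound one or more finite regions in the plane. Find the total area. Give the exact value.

Set the curves equal: -u**2 + 6 = -u, so -u**2 + u + 6 = 0, which factors as -(u - 3)*(u + 2) = 0. The curves meet at u = -2, 3.
On [-2, 3], w = -u**2 + 6 is on top; that piece has area ∫[-2,3] (-u**2 + u + 6) du = 125/6.

125/6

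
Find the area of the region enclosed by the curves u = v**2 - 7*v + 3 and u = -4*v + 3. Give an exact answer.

9/2

Both boundary curves give u as a function of v, so integrate with respect to v. Setting them equal: v**2 - 3*v = 0, i.e. v*(v - 3) = 0, so they meet at v = 0, 3.
For v in [0, 3], u = v**2 - 7*v + 3 is on the left; area = ∫[0,3] (-(v**2 - 3*v)) dv = 9/2.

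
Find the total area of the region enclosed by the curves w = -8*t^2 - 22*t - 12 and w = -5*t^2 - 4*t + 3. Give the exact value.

Set the curves equal: -8*t^2 - 22*t - 12 = -5*t^2 - 4*t + 3, so -3*t^2 - 18*t - 15 = 0, which factors as -3*(t + 1)*(t + 5) = 0. The curves meet at t = -5, -1.
On [-5, -1], w = -8*t^2 - 22*t - 12 is on top; that piece has area ∫[-5,-1] (-3*t^2 - 18*t - 15) dt = 32.

32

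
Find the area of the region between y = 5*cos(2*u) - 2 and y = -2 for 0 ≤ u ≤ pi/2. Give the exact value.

5

The difference (5*cos(2*u) - 2) - (-2) = 5*cos(2*u) changes sign at u = pi/4 inside [0, pi/2], so split the integral there.
∫[0,pi/4] (5*cos(2*u)) du = 5/2.
∫[pi/4,pi/2] (5*cos(2*u)) du = -5/2; the area of that piece is 5/2.
Total area = 5/2 + 5/2 = 5.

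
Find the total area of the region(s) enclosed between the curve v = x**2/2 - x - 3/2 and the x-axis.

16/3

The curve meets the x-axis where x**2/2 - x - 3/2 = 0, i.e. (x - 3)*(x + 1)/2 = 0, at x = -1, 3.
On [-1, 3] the curve lies below the axis; ∫[-1,3] (x**2/2 - x - 3/2) dx = -16/3, giving area 16/3.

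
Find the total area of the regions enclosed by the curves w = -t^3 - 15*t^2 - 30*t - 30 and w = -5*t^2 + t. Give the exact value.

37/12

Set the curves equal: -t^3 - 15*t^2 - 30*t - 30 = -5*t^2 + t, so -t^3 - 10*t^2 - 31*t - 30 = 0, which factors as -(t + 2)*(t + 3)*(t + 5) = 0. The curves meet at t = -5, -3, -2.
On [-5, -3], w = -5*t^2 + t is on top; that piece has area ∫[-5,-3] (-(-t^3 - 10*t^2 - 31*t - 30)) dt = 8/3.
On [-3, -2], w = -t^3 - 15*t^2 - 30*t - 30 is on top; that piece has area ∫[-3,-2] (-t^3 - 10*t^2 - 31*t - 30) dt = 5/12.
Total enclosed area = 8/3 + 5/12 = 37/12.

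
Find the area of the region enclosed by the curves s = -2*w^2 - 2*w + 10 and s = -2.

125/3

Both boundary curves give s as a function of w, so integrate with respect to w. Setting them equal: -2*w^2 - 2*w + 12 = 0, i.e. -2*(w - 2)*(w + 3) = 0, so they meet at w = -3, 2.
For w in [-3, 2], s = -2*w^2 - 2*w + 10 is on the right; area = ∫[-3,2] (-2*w^2 - 2*w + 12) dw = 125/3.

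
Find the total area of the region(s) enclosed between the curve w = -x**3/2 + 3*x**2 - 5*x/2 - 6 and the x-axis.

The curve meets the x-axis where -x**3/2 + 3*x**2 - 5*x/2 - 6 = 0, i.e. -(x - 4)*(x - 3)*(x + 1)/2 = 0, at x = -1, 3, 4.
On [-1, 3] the curve lies below the axis; ∫[-1,3] (-x**3/2 + 3*x**2 - 5*x/2 - 6) dx = -16, giving area 16.
On [3, 4] the curve lies above the axis; ∫[3,4] (-x**3/2 + 3*x**2 - 5*x/2 - 6) dx = 3/8, giving area 3/8.
Total area = 16 + 3/8 = 131/8.

131/8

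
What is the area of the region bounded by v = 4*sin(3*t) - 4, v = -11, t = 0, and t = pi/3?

8/3 + 7*pi/3

On [0, pi/3], (4*sin(3*t) - 4) - (-11) = 4*sin(3*t) + 7 is ≥ 0 throughout, so the area is a single integral of |4*sin(3*t) + 7|.
∫[0,pi/3] (4*sin(3*t) + 7) dt = 8/3 + 7*pi/3.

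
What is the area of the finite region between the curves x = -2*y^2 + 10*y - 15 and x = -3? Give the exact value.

Both boundary curves give x as a function of y, so integrate with respect to y. Setting them equal: -2*y^2 + 10*y - 12 = 0, i.e. -2*(y - 3)*(y - 2) = 0, so they meet at y = 2, 3.
For y in [2, 3], x = -2*y^2 + 10*y - 15 is on the right; area = ∫[2,3] (-2*y^2 + 10*y - 12) dy = 1/3.

1/3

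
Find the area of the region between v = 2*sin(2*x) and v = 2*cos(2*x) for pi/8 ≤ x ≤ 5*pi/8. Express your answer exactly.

On [pi/8, 5*pi/8], (2*sin(2*x)) - (2*cos(2*x)) = 2*sin(2*x) - 2*cos(2*x) is ≥ 0 throughout, so the area is a single integral of |2*sin(2*x) - 2*cos(2*x)|.
∫[pi/8,5*pi/8] (2*sin(2*x) - 2*cos(2*x)) dx = 2*sqrt(2).

2*sqrt(2)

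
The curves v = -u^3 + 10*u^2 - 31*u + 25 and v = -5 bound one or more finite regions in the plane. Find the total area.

37/12

Set the curves equal: -u^3 + 10*u^2 - 31*u + 25 = -5, so -u^3 + 10*u^2 - 31*u + 30 = 0, which factors as -(u - 5)*(u - 3)*(u - 2) = 0. The curves meet at u = 2, 3, 5.
On [2, 3], v = -5 is on top; that piece has area ∫[2,3] (-(-u^3 + 10*u^2 - 31*u + 30)) du = 5/12.
On [3, 5], v = -u^3 + 10*u^2 - 31*u + 25 is on top; that piece has area ∫[3,5] (-u^3 + 10*u^2 - 31*u + 30) du = 8/3.
Total enclosed area = 5/12 + 8/3 = 37/12.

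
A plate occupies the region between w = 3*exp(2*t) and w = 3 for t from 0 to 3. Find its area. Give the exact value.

On [0, 3], (3*exp(2*t)) - (3) = 3*exp(2*t) - 3 is ≥ 0 throughout, so the area is a single integral of |3*exp(2*t) - 3|.
∫[0,3] (3*exp(2*t) - 3) dt = -21/2 + 3*exp(6)/2.

-21/2 + 3*exp(6)/2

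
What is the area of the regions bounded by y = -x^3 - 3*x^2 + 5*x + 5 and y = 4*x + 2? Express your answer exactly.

Set the curves equal: -x^3 - 3*x^2 + 5*x + 5 = 4*x + 2, so -x^3 - 3*x^2 + x + 3 = 0, which factors as -(x - 1)*(x + 1)*(x + 3) = 0. The curves meet at x = -3, -1, 1.
On [-3, -1], y = 4*x + 2 is on top; that piece has area ∫[-3,-1] (-(-x^3 - 3*x^2 + x + 3)) dx = 4.
On [-1, 1], y = -x^3 - 3*x^2 + 5*x + 5 is on top; that piece has area ∫[-1,1] (-x^3 - 3*x^2 + x + 3) dx = 4.
Total enclosed area = 4 + 4 = 8.

8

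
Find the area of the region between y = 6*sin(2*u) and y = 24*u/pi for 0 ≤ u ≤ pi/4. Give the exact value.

On [0, pi/4], (6*sin(2*u)) - (24*u/pi) = -24*u/pi + 6*sin(2*u) is ≥ 0 throughout, so the area is a single integral of |-24*u/pi + 6*sin(2*u)|.
∫[0,pi/4] (-24*u/pi + 6*sin(2*u)) du = 3 - 3*pi/4.

3 - 3*pi/4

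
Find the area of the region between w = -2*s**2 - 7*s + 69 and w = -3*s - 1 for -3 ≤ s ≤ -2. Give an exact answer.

On [-3, -2], (-2*s**2 - 7*s + 69) - (-3*s - 1) = -2*s**2 - 4*s + 70 is ≥ 0 throughout, so the area is a single integral of |-2*s**2 - 4*s + 70|.
∫[-3,-2] (-2*s**2 - 4*s + 70) ds = 202/3.

202/3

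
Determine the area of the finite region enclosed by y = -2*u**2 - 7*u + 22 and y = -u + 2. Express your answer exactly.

343/3

Set the curves equal: -2*u**2 - 7*u + 22 = -u + 2, so -2*u**2 - 6*u + 20 = 0, which factors as -2*(u - 2)*(u + 5) = 0. The curves meet at u = -5, 2.
On [-5, 2], y = -2*u**2 - 7*u + 22 is on top; that piece has area ∫[-5,2] (-2*u**2 - 6*u + 20) du = 343/3.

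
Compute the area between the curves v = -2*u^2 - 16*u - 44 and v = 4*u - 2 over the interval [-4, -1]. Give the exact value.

74/3

The difference (-2*u^2 - 16*u - 44) - (4*u - 2) = -2*u^2 - 20*u - 42 changes sign at u = -3 inside [-4, -1], so split the integral there.
∫[-4,-3] (-2*u^2 - 20*u - 42) du = 10/3.
∫[-3,-1] (-2*u^2 - 20*u - 42) du = -64/3; the area of that piece is 64/3.
Total area = 10/3 + 64/3 = 74/3.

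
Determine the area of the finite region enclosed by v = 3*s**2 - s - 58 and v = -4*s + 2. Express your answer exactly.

729/2

Set the curves equal: 3*s**2 - s - 58 = -4*s + 2, so 3*s**2 + 3*s - 60 = 0, which factors as 3*(s - 4)*(s + 5) = 0. The curves meet at s = -5, 4.
On [-5, 4], v = -4*s + 2 is on top; that piece has area ∫[-5,4] (-(3*s**2 + 3*s - 60)) ds = 729/2.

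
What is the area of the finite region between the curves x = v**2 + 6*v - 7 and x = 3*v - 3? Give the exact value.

125/6

Both boundary curves give x as a function of v, so integrate with respect to v. Setting them equal: v**2 + 3*v - 4 = 0, i.e. (v - 1)*(v + 4) = 0, so they meet at v = -4, 1.
For v in [-4, 1], x = v**2 + 6*v - 7 is on the left; area = ∫[-4,1] (-(v**2 + 3*v - 4)) dv = 125/6.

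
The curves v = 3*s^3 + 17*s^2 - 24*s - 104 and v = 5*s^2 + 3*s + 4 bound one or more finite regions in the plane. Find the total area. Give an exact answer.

1741/4

Set the curves equal: 3*s^3 + 17*s^2 - 24*s - 104 = 5*s^2 + 3*s + 4, so 3*s^3 + 12*s^2 - 27*s - 108 = 0, which factors as 3*(s - 3)*(s + 3)*(s + 4) = 0. The curves meet at s = -4, -3, 3.
On [-4, -3], v = 3*s^3 + 17*s^2 - 24*s - 104 is on top; that piece has area ∫[-4,-3] (3*s^3 + 12*s^2 - 27*s - 108) ds = 13/4.
On [-3, 3], v = 5*s^2 + 3*s + 4 is on top; that piece has area ∫[-3,3] (-(3*s^3 + 12*s^2 - 27*s - 108)) ds = 432.
Total enclosed area = 13/4 + 432 = 1741/4.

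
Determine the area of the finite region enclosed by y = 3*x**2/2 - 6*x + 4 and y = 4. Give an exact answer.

Set the curves equal: 3*x**2/2 - 6*x + 4 = 4, so 3*x**2/2 - 6*x = 0, which factors as 3*x*(x - 4)/2 = 0. The curves meet at x = 0, 4.
On [0, 4], y = 4 is on top; that piece has area ∫[0,4] (-(3*x**2/2 - 6*x)) dx = 16.

16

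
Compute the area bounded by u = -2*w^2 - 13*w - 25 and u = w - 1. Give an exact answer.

1/3

Both boundary curves give u as a function of w, so integrate with respect to w. Setting them equal: -2*w^2 - 14*w - 24 = 0, i.e. -2*(w + 3)*(w + 4) = 0, so they meet at w = -4, -3.
For w in [-4, -3], u = -2*w^2 - 13*w - 25 is on the right; area = ∫[-4,-3] (-2*w^2 - 14*w - 24) dw = 1/3.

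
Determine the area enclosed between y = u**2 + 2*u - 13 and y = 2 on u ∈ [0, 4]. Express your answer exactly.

The difference (u**2 + 2*u - 13) - (2) = u**2 + 2*u - 15 changes sign at u = 3 inside [0, 4], so split the integral there.
∫[0,3] (u**2 + 2*u - 15) du = -27; the area of that piece is 27.
∫[3,4] (u**2 + 2*u - 15) du = 13/3.
Total area = 27 + 13/3 = 94/3.

94/3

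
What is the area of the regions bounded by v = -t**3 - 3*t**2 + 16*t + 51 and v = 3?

517/2

Set the curves equal: -t**3 - 3*t**2 + 16*t + 51 = 3, so -t**3 - 3*t**2 + 16*t + 48 = 0, which factors as -(t - 4)*(t + 3)*(t + 4) = 0. The curves meet at t = -4, -3, 4.
On [-4, -3], v = 3 is on top; that piece has area ∫[-4,-3] (-(-t**3 - 3*t**2 + 16*t + 48)) dt = 5/4.
On [-3, 4], v = -t**3 - 3*t**2 + 16*t + 51 is on top; that piece has area ∫[-3,4] (-t**3 - 3*t**2 + 16*t + 48) dt = 1029/4.
Total enclosed area = 5/4 + 1029/4 = 517/2.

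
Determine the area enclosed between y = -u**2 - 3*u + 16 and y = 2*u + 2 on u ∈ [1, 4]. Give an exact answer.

149/6

The difference (-u**2 - 3*u + 16) - (2*u + 2) = -u**2 - 5*u + 14 changes sign at u = 2 inside [1, 4], so split the integral there.
∫[1,2] (-u**2 - 5*u + 14) du = 25/6.
∫[2,4] (-u**2 - 5*u + 14) du = -62/3; the area of that piece is 62/3.
Total area = 25/6 + 62/3 = 149/6.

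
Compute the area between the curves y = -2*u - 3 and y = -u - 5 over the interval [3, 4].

3/2

On [3, 4], (-2*u - 3) - (-u - 5) = -u + 2 is ≤ 0 throughout, so the area is a single integral of |-u + 2|.
∫[3,4] (-u + 2) du = -3/2; the area of that piece is 3/2.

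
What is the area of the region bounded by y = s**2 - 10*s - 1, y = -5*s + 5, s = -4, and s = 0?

The difference (s**2 - 10*s - 1) - (-5*s + 5) = s**2 - 5*s - 6 changes sign at s = -1 inside [-4, 0], so split the integral there.
∫[-4,-1] (s**2 - 5*s - 6) ds = 81/2.
∫[-1,0] (s**2 - 5*s - 6) ds = -19/6; the area of that piece is 19/6.
Total area = 81/2 + 19/6 = 131/3.

131/3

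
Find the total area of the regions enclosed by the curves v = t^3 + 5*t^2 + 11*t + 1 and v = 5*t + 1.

Set the curves equal: t^3 + 5*t^2 + 11*t + 1 = 5*t + 1, so t^3 + 5*t^2 + 6*t = 0, which factors as t*(t + 2)*(t + 3) = 0. The curves meet at t = -3, -2, 0.
On [-3, -2], v = t^3 + 5*t^2 + 11*t + 1 is on top; that piece has area ∫[-3,-2] (t^3 + 5*t^2 + 6*t) dt = 5/12.
On [-2, 0], v = 5*t + 1 is on top; that piece has area ∫[-2,0] (-(t^3 + 5*t^2 + 6*t)) dt = 8/3.
Total enclosed area = 5/12 + 8/3 = 37/12.

37/12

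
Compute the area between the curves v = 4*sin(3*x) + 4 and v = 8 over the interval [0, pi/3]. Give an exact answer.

-8/3 + 4*pi/3

On [0, pi/3], (4*sin(3*x) + 4) - (8) = 4*sin(3*x) - 4 is ≤ 0 throughout, so the area is a single integral of |4*sin(3*x) - 4|.
∫[0,pi/3] (4*sin(3*x) - 4) dx = 8/3 - 4*pi/3; the area of that piece is -8/3 + 4*pi/3.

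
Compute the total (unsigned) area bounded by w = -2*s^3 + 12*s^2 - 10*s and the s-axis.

131/2

The curve meets the s-axis where -2*s^3 + 12*s^2 - 10*s = 0, i.e. -2*s*(s - 5)*(s - 1) = 0, at s = 0, 1, 5.
On [0, 1] the curve lies below the axis; ∫[0,1] (-2*s^3 + 12*s^2 - 10*s) ds = -3/2, giving area 3/2.
On [1, 5] the curve lies above the axis; ∫[1,5] (-2*s^3 + 12*s^2 - 10*s) ds = 64, giving area 64.
Total area = 3/2 + 64 = 131/2.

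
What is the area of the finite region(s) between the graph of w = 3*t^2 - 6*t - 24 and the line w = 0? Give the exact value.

108

The curve meets the t-axis where 3*t^2 - 6*t - 24 = 0, i.e. 3*(t - 4)*(t + 2) = 0, at t = -2, 4.
On [-2, 4] the curve lies below the axis; ∫[-2,4] (3*t^2 - 6*t - 24) dt = -108, giving area 108.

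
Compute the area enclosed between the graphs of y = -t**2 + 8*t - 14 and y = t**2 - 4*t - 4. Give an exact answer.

Set the curves equal: -t**2 + 8*t - 14 = t**2 - 4*t - 4, so -2*t**2 + 12*t - 10 = 0, which factors as -2*(t - 5)*(t - 1) = 0. The curves meet at t = 1, 5.
On [1, 5], y = -t**2 + 8*t - 14 is on top; that piece has area ∫[1,5] (-2*t**2 + 12*t - 10) dt = 64/3.

64/3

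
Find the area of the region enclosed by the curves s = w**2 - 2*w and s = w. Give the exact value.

Both boundary curves give s as a function of w, so integrate with respect to w. Setting them equal: w**2 - 3*w = 0, i.e. w*(w - 3) = 0, so they meet at w = 0, 3.
For w in [0, 3], s = w**2 - 2*w is on the left; area = ∫[0,3] (-(w**2 - 3*w)) dw = 9/2.

9/2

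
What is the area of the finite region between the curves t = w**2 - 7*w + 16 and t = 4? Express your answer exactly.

1/6

Both boundary curves give t as a function of w, so integrate with respect to w. Setting them equal: w**2 - 7*w + 12 = 0, i.e. (w - 4)*(w - 3) = 0, so they meet at w = 3, 4.
For w in [3, 4], t = w**2 - 7*w + 16 is on the left; area = ∫[3,4] (-(w**2 - 7*w + 12)) dw = 1/6.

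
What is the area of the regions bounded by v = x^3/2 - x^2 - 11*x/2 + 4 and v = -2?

Set the curves equal: x^3/2 - x^2 - 11*x/2 + 4 = -2, so x^3/2 - x^2 - 11*x/2 + 6 = 0, which factors as (x - 4)*(x - 1)*(x + 3)/2 = 0. The curves meet at x = -3, 1, 4.
On [-3, 1], v = x^3/2 - x^2 - 11*x/2 + 4 is on top; that piece has area ∫[-3,1] (x^3/2 - x^2 - 11*x/2 + 6) dx = 80/3.
On [1, 4], v = -2 is on top; that piece has area ∫[1,4] (-(x^3/2 - x^2 - 11*x/2 + 6)) dx = 99/8.
Total enclosed area = 80/3 + 99/8 = 937/24.

937/24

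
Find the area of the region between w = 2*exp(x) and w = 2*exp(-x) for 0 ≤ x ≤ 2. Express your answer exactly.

-4 + 2*exp(-2) + 2*exp(2)

On [0, 2], (2*exp(x)) - (2*exp(-x)) = 2*exp(x) - 2*exp(-x) is ≥ 0 throughout, so the area is a single integral of |2*exp(x) - 2*exp(-x)|.
∫[0,2] (2*exp(x) - 2*exp(-x)) dx = -4 + 2*exp(-2) + 2*exp(2).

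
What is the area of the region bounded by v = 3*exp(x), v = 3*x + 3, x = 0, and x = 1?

-15/2 + 3*exp(1)

On [0, 1], (3*exp(x)) - (3*x + 3) = -3*x + 3*exp(x) - 3 is ≥ 0 throughout, so the area is a single integral of |-3*x + 3*exp(x) - 3|.
∫[0,1] (-3*x + 3*exp(x) - 3) dx = -15/2 + 3*exp(1).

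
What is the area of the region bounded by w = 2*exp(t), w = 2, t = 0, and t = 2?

On [0, 2], (2*exp(t)) - (2) = 2*exp(t) - 2 is ≥ 0 throughout, so the area is a single integral of |2*exp(t) - 2|.
∫[0,2] (2*exp(t) - 2) dt = -6 + 2*exp(2).

-6 + 2*exp(2)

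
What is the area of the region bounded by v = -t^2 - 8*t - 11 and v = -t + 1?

1/6

Set the curves equal: -t^2 - 8*t - 11 = -t + 1, so -t^2 - 7*t - 12 = 0, which factors as -(t + 3)*(t + 4) = 0. The curves meet at t = -4, -3.
On [-4, -3], v = -t^2 - 8*t - 11 is on top; that piece has area ∫[-4,-3] (-t^2 - 7*t - 12) dt = 1/6.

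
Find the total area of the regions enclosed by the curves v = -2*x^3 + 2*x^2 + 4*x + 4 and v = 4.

Set the curves equal: -2*x^3 + 2*x^2 + 4*x + 4 = 4, so -2*x^3 + 2*x^2 + 4*x = 0, which factors as -2*x*(x - 2)*(x + 1) = 0. The curves meet at x = -1, 0, 2.
On [-1, 0], v = 4 is on top; that piece has area ∫[-1,0] (-(-2*x^3 + 2*x^2 + 4*x)) dx = 5/6.
On [0, 2], v = -2*x^3 + 2*x^2 + 4*x + 4 is on top; that piece has area ∫[0,2] (-2*x^3 + 2*x^2 + 4*x) dx = 16/3.
Total enclosed area = 5/6 + 16/3 = 37/6.

37/6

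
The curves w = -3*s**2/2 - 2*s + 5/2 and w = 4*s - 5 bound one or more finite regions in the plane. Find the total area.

54

Set the curves equal: -3*s**2/2 - 2*s + 5/2 = 4*s - 5, so -3*s**2/2 - 6*s + 15/2 = 0, which factors as -3*(s - 1)*(s + 5)/2 = 0. The curves meet at s = -5, 1.
On [-5, 1], w = -3*s**2/2 - 2*s + 5/2 is on top; that piece has area ∫[-5,1] (-3*s**2/2 - 6*s + 15/2) ds = 54.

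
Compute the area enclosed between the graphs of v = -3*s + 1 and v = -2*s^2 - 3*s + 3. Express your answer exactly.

8/3

Set the curves equal: -3*s + 1 = -2*s^2 - 3*s + 3, so 2*s^2 - 2 = 0, which factors as 2*(s - 1)*(s + 1) = 0. The curves meet at s = -1, 1.
On [-1, 1], v = -2*s^2 - 3*s + 3 is on top; that piece has area ∫[-1,1] (-(2*s^2 - 2)) ds = 8/3.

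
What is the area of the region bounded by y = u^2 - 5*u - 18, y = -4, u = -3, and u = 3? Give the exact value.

The difference (u^2 - 5*u - 18) - (-4) = u^2 - 5*u - 14 changes sign at u = -2 inside [-3, 3], so split the integral there.
∫[-3,-2] (u^2 - 5*u - 14) du = 29/6.
∫[-2,3] (u^2 - 5*u - 14) du = -425/6; the area of that piece is 425/6.
Total area = 29/6 + 425/6 = 227/3.

227/3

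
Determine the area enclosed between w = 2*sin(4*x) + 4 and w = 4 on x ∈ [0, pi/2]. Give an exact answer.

2

The difference (2*sin(4*x) + 4) - (4) = 2*sin(4*x) changes sign at x = pi/4 inside [0, pi/2], so split the integral there.
∫[0,pi/4] (2*sin(4*x)) dx = 1.
∫[pi/4,pi/2] (2*sin(4*x)) dx = -1; the area of that piece is 1.
Total area = 1 + 1 = 2.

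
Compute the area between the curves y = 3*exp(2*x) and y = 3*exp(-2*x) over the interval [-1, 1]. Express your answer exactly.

The difference (3*exp(2*x)) - (3*exp(-2*x)) = 3*exp(2*x) - 3*exp(-2*x) changes sign at x = 0 inside [-1, 1], so split the integral there.
∫[-1,0] (3*exp(2*x) - 3*exp(-2*x)) dx = -3*exp(2)/2 - 3*exp(-2)/2 + 3; the area of that piece is -3 + 3*exp(-2)/2 + 3*exp(2)/2.
∫[0,1] (3*exp(2*x) - 3*exp(-2*x)) dx = -3 + 3*exp(-2)/2 + 3*exp(2)/2.
Total area = (-3 + 3*exp(-2)/2 + 3*exp(2)/2) + (-3 + 3*exp(-2)/2 + 3*exp(2)/2) = -6 + 3*exp(-2) + 3*exp(2).

-6 + 3*exp(-2) + 3*exp(2)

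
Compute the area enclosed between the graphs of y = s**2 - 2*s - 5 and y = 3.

36

Set the curves equal: s**2 - 2*s - 5 = 3, so s**2 - 2*s - 8 = 0, which factors as (s - 4)*(s + 2) = 0. The curves meet at s = -2, 4.
On [-2, 4], y = 3 is on top; that piece has area ∫[-2,4] (-(s**2 - 2*s - 8)) ds = 36.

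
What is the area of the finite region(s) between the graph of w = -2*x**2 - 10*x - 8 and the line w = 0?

The curve meets the x-axis where -2*x**2 - 10*x - 8 = 0, i.e. -2*(x + 1)*(x + 4) = 0, at x = -4, -1.
On [-4, -1] the curve lies above the axis; ∫[-4,-1] (-2*x**2 - 10*x - 8) dx = 9, giving area 9.

9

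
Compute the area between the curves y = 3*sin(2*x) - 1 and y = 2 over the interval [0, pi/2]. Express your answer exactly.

-3 + 3*pi/2

On [0, pi/2], (3*sin(2*x) - 1) - (2) = 3*sin(2*x) - 3 is ≤ 0 throughout, so the area is a single integral of |3*sin(2*x) - 3|.
∫[0,pi/2] (3*sin(2*x) - 3) dx = 3 - 3*pi/2; the area of that piece is -3 + 3*pi/2.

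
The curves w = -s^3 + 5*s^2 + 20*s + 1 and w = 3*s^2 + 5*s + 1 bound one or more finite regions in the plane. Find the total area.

Set the curves equal: -s^3 + 5*s^2 + 20*s + 1 = 3*s^2 + 5*s + 1, so -s^3 + 2*s^2 + 15*s = 0, which factors as -s*(s - 5)*(s + 3) = 0. The curves meet at s = -3, 0, 5.
On [-3, 0], w = 3*s^2 + 5*s + 1 is on top; that piece has area ∫[-3,0] (-(-s^3 + 2*s^2 + 15*s)) ds = 117/4.
On [0, 5], w = -s^3 + 5*s^2 + 20*s + 1 is on top; that piece has area ∫[0,5] (-s^3 + 2*s^2 + 15*s) ds = 1375/12.
Total enclosed area = 117/4 + 1375/12 = 863/6.

863/6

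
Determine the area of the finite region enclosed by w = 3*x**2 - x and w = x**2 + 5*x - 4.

Set the curves equal: 3*x**2 - x = x**2 + 5*x - 4, so 2*x**2 - 6*x + 4 = 0, which factors as 2*(x - 2)*(x - 1) = 0. The curves meet at x = 1, 2.
On [1, 2], w = x**2 + 5*x - 4 is on top; that piece has area ∫[1,2] (-(2*x**2 - 6*x + 4)) dx = 1/3.

1/3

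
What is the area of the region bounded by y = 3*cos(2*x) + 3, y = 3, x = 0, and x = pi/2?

3

The difference (3*cos(2*x) + 3) - (3) = 3*cos(2*x) changes sign at x = pi/4 inside [0, pi/2], so split the integral there.
∫[0,pi/4] (3*cos(2*x)) dx = 3/2.
∫[pi/4,pi/2] (3*cos(2*x)) dx = -3/2; the area of that piece is 3/2.
Total area = 3/2 + 3/2 = 3.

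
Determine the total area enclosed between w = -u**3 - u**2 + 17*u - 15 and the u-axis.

The curve meets the u-axis where -u**3 - u**2 + 17*u - 15 = 0, i.e. -(u - 3)*(u - 1)*(u + 5) = 0, at u = -5, 1, 3.
On [-5, 1] the curve lies below the axis; ∫[-5,1] (-u**3 - u**2 + 17*u - 15) du = -180, giving area 180.
On [1, 3] the curve lies above the axis; ∫[1,3] (-u**3 - u**2 + 17*u - 15) du = 28/3, giving area 28/3.
Total area = 180 + 28/3 = 568/3.

568/3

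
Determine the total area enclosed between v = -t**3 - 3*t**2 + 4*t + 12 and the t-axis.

The curve meets the t-axis where -t**3 - 3*t**2 + 4*t + 12 = 0, i.e. -(t - 2)*(t + 2)*(t + 3) = 0, at t = -3, -2, 2.
On [-3, -2] the curve lies below the axis; ∫[-3,-2] (-t**3 - 3*t**2 + 4*t + 12) dt = -3/4, giving area 3/4.
On [-2, 2] the curve lies above the axis; ∫[-2,2] (-t**3 - 3*t**2 + 4*t + 12) dt = 32, giving area 32.
Total area = 3/4 + 32 = 131/4.

131/4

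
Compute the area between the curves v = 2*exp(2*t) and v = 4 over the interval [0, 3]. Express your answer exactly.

The difference (2*exp(2*t)) - (4) = 2*exp(2*t) - 4 changes sign at t = log(2)/2 inside [0, 3], so split the integral there.
∫[0,log(2)/2] (2*exp(2*t) - 4) dt = 1 - log(4); the area of that piece is -1 + log(4).
∫[log(2)/2,3] (2*exp(2*t) - 4) dt = -14 + 2*log(2) + exp(6).
Total area = (-1 + log(4)) + (-14 + 2*log(2) + exp(6)) = -15 + 4*log(2) + exp(6).

-15 + 4*log(2) + exp(6)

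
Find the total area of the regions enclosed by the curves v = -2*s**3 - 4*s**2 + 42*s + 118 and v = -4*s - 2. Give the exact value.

Set the curves equal: -2*s**3 - 4*s**2 + 42*s + 118 = -4*s - 2, so -2*s**3 - 4*s**2 + 46*s + 120 = 0, which factors as -2*(s - 5)*(s + 3)*(s + 4) = 0. The curves meet at s = -4, -3, 5.
On [-4, -3], v = -4*s - 2 is on top; that piece has area ∫[-4,-3] (-(-2*s**3 - 4*s**2 + 46*s + 120)) ds = 17/6.
On [-3, 5], v = -2*s**3 - 4*s**2 + 42*s + 118 is on top; that piece has area ∫[-3,5] (-2*s**3 - 4*s**2 + 46*s + 120) ds = 2560/3.
Total enclosed area = 17/6 + 2560/3 = 5137/6.

5137/6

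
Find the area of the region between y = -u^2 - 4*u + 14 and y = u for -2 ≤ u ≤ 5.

601/6

The difference (-u^2 - 4*u + 14) - (u) = -u^2 - 5*u + 14 changes sign at u = 2 inside [-2, 5], so split the integral there.
∫[-2,2] (-u^2 - 5*u + 14) du = 152/3.
∫[2,5] (-u^2 - 5*u + 14) du = -99/2; the area of that piece is 99/2.
Total area = 152/3 + 99/2 = 601/6.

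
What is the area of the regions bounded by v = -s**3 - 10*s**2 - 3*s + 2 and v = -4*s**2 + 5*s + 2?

8

Set the curves equal: -s**3 - 10*s**2 - 3*s + 2 = -4*s**2 + 5*s + 2, so -s**3 - 6*s**2 - 8*s = 0, which factors as -s*(s + 2)*(s + 4) = 0. The curves meet at s = -4, -2, 0.
On [-4, -2], v = -4*s**2 + 5*s + 2 is on top; that piece has area ∫[-4,-2] (-(-s**3 - 6*s**2 - 8*s)) ds = 4.
On [-2, 0], v = -s**3 - 10*s**2 - 3*s + 2 is on top; that piece has area ∫[-2,0] (-s**3 - 6*s**2 - 8*s) ds = 4.
Total enclosed area = 4 + 4 = 8.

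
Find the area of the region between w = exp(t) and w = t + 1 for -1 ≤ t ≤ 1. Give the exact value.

On [-1, 1], (exp(t)) - (t + 1) = -t + exp(t) - 1 is ≥ 0 throughout, so the area is a single integral of |-t + exp(t) - 1|.
∫[-1,1] (-t + exp(t) - 1) dt = -2 - exp(-1) + exp(1).

-2 - exp(-1) + exp(1)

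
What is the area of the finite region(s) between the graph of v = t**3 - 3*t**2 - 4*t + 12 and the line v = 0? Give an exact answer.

The curve meets the t-axis where t**3 - 3*t**2 - 4*t + 12 = 0, i.e. (t - 3)*(t - 2)*(t + 2) = 0, at t = -2, 2, 3.
On [-2, 2] the curve lies above the axis; ∫[-2,2] (t**3 - 3*t**2 - 4*t + 12) dt = 32, giving area 32.
On [2, 3] the curve lies below the axis; ∫[2,3] (t**3 - 3*t**2 - 4*t + 12) dt = -3/4, giving area 3/4.
Total area = 32 + 3/4 = 131/4.

131/4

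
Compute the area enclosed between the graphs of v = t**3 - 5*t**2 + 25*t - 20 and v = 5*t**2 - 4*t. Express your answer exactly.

Set the curves equal: t**3 - 5*t**2 + 25*t - 20 = 5*t**2 - 4*t, so t**3 - 10*t**2 + 29*t - 20 = 0, which factors as (t - 5)*(t - 4)*(t - 1) = 0. The curves meet at t = 1, 4, 5.
On [1, 4], v = t**3 - 5*t**2 + 25*t - 20 is on top; that piece has area ∫[1,4] (t**3 - 10*t**2 + 29*t - 20) dt = 45/4.
On [4, 5], v = 5*t**2 - 4*t is on top; that piece has area ∫[4,5] (-(t**3 - 10*t**2 + 29*t - 20)) dt = 7/12.
Total enclosed area = 45/4 + 7/12 = 71/6.

71/6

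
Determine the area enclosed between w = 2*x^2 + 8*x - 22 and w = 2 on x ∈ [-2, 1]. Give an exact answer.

78

On [-2, 1], (2*x^2 + 8*x - 22) - (2) = 2*x^2 + 8*x - 24 is ≤ 0 throughout, so the area is a single integral of |2*x^2 + 8*x - 24|.
∫[-2,1] (2*x^2 + 8*x - 24) dx = -78; the area of that piece is 78.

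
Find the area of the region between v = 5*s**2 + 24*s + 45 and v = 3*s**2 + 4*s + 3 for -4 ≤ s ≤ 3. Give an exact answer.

The difference (5*s**2 + 24*s + 45) - (3*s**2 + 4*s + 3) = 2*s**2 + 20*s + 42 changes sign at s = -3 inside [-4, 3], so split the integral there.
∫[-4,-3] (2*s**2 + 20*s + 42) ds = -10/3; the area of that piece is 10/3.
∫[-3,3] (2*s**2 + 20*s + 42) ds = 288.
Total area = 10/3 + 288 = 874/3.

874/3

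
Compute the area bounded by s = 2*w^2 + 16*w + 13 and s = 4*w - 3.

Both boundary curves give s as a function of w, so integrate with respect to w. Setting them equal: 2*w^2 + 12*w + 16 = 0, i.e. 2*(w + 2)*(w + 4) = 0, so they meet at w = -4, -2.
For w in [-4, -2], s = 2*w^2 + 16*w + 13 is on the left; area = ∫[-4,-2] (-(2*w^2 + 12*w + 16)) dw = 8/3.

8/3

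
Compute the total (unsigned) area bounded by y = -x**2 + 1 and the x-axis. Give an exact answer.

The curve meets the x-axis where -x**2 + 1 = 0, i.e. -(x - 1)*(x + 1) = 0, at x = -1, 1.
On [-1, 1] the curve lies above the axis; ∫[-1,1] (-x**2 + 1) dx = 4/3, giving area 4/3.

4/3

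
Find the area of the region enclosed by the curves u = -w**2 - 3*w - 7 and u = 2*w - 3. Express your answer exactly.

Both boundary curves give u as a function of w, so integrate with respect to w. Setting them equal: -w**2 - 5*w - 4 = 0, i.e. -(w + 1)*(w + 4) = 0, so they meet at w = -4, -1.
For w in [-4, -1], u = -w**2 - 3*w - 7 is on the right; area = ∫[-4,-1] (-w**2 - 5*w - 4) dw = 9/2.

9/2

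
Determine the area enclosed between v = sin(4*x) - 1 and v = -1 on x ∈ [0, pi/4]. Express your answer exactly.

1/2

On [0, pi/4], (sin(4*x) - 1) - (-1) = sin(4*x) is ≥ 0 throughout, so the area is a single integral of |sin(4*x)|.
∫[0,pi/4] (sin(4*x)) dx = 1/2.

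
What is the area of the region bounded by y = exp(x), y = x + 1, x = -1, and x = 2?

-9/2 - exp(-1) + exp(2)

On [-1, 2], (exp(x)) - (x + 1) = -x + exp(x) - 1 is ≥ 0 throughout, so the area is a single integral of |-x + exp(x) - 1|.
∫[-1,2] (-x + exp(x) - 1) dx = -9/2 - exp(-1) + exp(2).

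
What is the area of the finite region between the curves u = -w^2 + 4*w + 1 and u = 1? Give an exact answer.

32/3

Both boundary curves give u as a function of w, so integrate with respect to w. Setting them equal: -w^2 + 4*w = 0, i.e. -w*(w - 4) = 0, so they meet at w = 0, 4.
For w in [0, 4], u = -w^2 + 4*w + 1 is on the right; area = ∫[0,4] (-w^2 + 4*w) dw = 32/3.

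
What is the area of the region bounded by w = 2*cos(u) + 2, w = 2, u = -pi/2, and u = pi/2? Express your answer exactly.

4

On [-pi/2, pi/2], (2*cos(u) + 2) - (2) = 2*cos(u) is ≥ 0 throughout, so the area is a single integral of |2*cos(u)|.
∫[-pi/2,pi/2] (2*cos(u)) du = 4.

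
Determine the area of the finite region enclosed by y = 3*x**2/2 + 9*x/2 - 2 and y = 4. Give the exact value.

Set the curves equal: 3*x**2/2 + 9*x/2 - 2 = 4, so 3*x**2/2 + 9*x/2 - 6 = 0, which factors as 3*(x - 1)*(x + 4)/2 = 0. The curves meet at x = -4, 1.
On [-4, 1], y = 4 is on top; that piece has area ∫[-4,1] (-(3*x**2/2 + 9*x/2 - 6)) dx = 125/4.

125/4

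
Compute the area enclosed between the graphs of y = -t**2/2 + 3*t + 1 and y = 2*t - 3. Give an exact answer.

18

Set the curves equal: -t**2/2 + 3*t + 1 = 2*t - 3, so -t**2/2 + t + 4 = 0, which factors as -(t - 4)*(t + 2)/2 = 0. The curves meet at t = -2, 4.
On [-2, 4], y = -t**2/2 + 3*t + 1 is on top; that piece has area ∫[-2,4] (-t**2/2 + t + 4) dt = 18.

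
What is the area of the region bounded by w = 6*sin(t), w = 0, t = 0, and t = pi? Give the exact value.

On [0, pi], (6*sin(t)) - (0) = 6*sin(t) is ≥ 0 throughout, so the area is a single integral of |6*sin(t)|.
∫[0,pi] (6*sin(t)) dt = 12.

12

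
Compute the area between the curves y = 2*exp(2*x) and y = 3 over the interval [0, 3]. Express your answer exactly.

The difference (2*exp(2*x)) - (3) = 2*exp(2*x) - 3 changes sign at x = -log(2)/2 + log(3)/2 inside [0, 3], so split the integral there.
∫[0,-log(2)/2 + log(3)/2] (2*exp(2*x) - 3) dx = log(2*sqrt(6)/9) + 1/2; the area of that piece is -1/2 + log(3*sqrt(6)/4).
∫[-log(2)/2 + log(3)/2,3] (2*exp(2*x) - 3) dx = -21/2 - 3*log(2)/2 + 3*log(3)/2 + exp(6).
Total area = (-1/2 + log(3*sqrt(6)/4)) + (-21/2 - 3*log(2)/2 + 3*log(3)/2 + exp(6)) = -11 - 7*log(2)/2 + log(6)/2 + 5*log(3)/2 + exp(6).

-11 - 7*log(2)/2 + log(6)/2 + 5*log(3)/2 + exp(6)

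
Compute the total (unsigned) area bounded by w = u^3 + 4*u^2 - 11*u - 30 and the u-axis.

863/6

The curve meets the u-axis where u^3 + 4*u^2 - 11*u - 30 = 0, i.e. (u - 3)*(u + 2)*(u + 5) = 0, at u = -5, -2, 3.
On [-5, -2] the curve lies above the axis; ∫[-5,-2] (u^3 + 4*u^2 - 11*u - 30) du = 117/4, giving area 117/4.
On [-2, 3] the curve lies below the axis; ∫[-2,3] (u^3 + 4*u^2 - 11*u - 30) du = -1375/12, giving area 1375/12.
Total area = 117/4 + 1375/12 = 863/6.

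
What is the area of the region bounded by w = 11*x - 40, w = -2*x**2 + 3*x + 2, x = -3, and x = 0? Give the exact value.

On [-3, 0], (11*x - 40) - (-2*x**2 + 3*x + 2) = 2*x**2 + 8*x - 42 is ≤ 0 throughout, so the area is a single integral of |2*x**2 + 8*x - 42|.
∫[-3,0] (2*x**2 + 8*x - 42) dx = -144; the area of that piece is 144.

144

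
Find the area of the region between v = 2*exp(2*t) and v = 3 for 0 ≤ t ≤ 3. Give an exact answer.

-11 - 7*log(2)/2 + log(6)/2 + 5*log(3)/2 + exp(6)

The difference (2*exp(2*t)) - (3) = 2*exp(2*t) - 3 changes sign at t = -log(2)/2 + log(3)/2 inside [0, 3], so split the integral there.
∫[0,-log(2)/2 + log(3)/2] (2*exp(2*t) - 3) dt = log(2*sqrt(6)/9) + 1/2; the area of that piece is -1/2 + log(3*sqrt(6)/4).
∫[-log(2)/2 + log(3)/2,3] (2*exp(2*t) - 3) dt = -21/2 - 3*log(2)/2 + 3*log(3)/2 + exp(6).
Total area = (-1/2 + log(3*sqrt(6)/4)) + (-21/2 - 3*log(2)/2 + 3*log(3)/2 + exp(6)) = -11 - 7*log(2)/2 + log(6)/2 + 5*log(3)/2 + exp(6).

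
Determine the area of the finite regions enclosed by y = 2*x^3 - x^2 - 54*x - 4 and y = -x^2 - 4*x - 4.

625

Set the curves equal: 2*x^3 - x^2 - 54*x - 4 = -x^2 - 4*x - 4, so 2*x^3 - 50*x = 0, which factors as 2*x*(x - 5)*(x + 5) = 0. The curves meet at x = -5, 0, 5.
On [-5, 0], y = 2*x^3 - x^2 - 54*x - 4 is on top; that piece has area ∫[-5,0] (2*x^3 - 50*x) dx = 625/2.
On [0, 5], y = -x^2 - 4*x - 4 is on top; that piece has area ∫[0,5] (-(2*x^3 - 50*x)) dx = 625/2.
Total enclosed area = 625/2 + 625/2 = 625.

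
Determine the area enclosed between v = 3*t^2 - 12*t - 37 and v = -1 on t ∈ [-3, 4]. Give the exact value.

The difference (3*t^2 - 12*t - 37) - (-1) = 3*t^2 - 12*t - 36 changes sign at t = -2 inside [-3, 4], so split the integral there.
∫[-3,-2] (3*t^2 - 12*t - 36) dt = 13.
∫[-2,4] (3*t^2 - 12*t - 36) dt = -216; the area of that piece is 216.
Total area = 13 + 216 = 229.

229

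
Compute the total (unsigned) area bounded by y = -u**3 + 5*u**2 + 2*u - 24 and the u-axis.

The curve meets the u-axis where -u**3 + 5*u**2 + 2*u - 24 = 0, i.e. -(u - 4)*(u - 3)*(u + 2) = 0, at u = -2, 3, 4.
On [-2, 3] the curve lies below the axis; ∫[-2,3] (-u**3 + 5*u**2 + 2*u - 24) du = -875/12, giving area 875/12.
On [3, 4] the curve lies above the axis; ∫[3,4] (-u**3 + 5*u**2 + 2*u - 24) du = 11/12, giving area 11/12.
Total area = 875/12 + 11/12 = 443/6.

443/6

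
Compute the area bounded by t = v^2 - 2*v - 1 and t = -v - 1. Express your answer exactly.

Both boundary curves give t as a function of v, so integrate with respect to v. Setting them equal: v^2 - v = 0, i.e. v*(v - 1) = 0, so they meet at v = 0, 1.
For v in [0, 1], t = v^2 - 2*v - 1 is on the left; area = ∫[0,1] (-(v^2 - v)) dv = 1/6.

1/6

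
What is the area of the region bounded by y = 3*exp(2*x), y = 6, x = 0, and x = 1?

-21/2 + 6*log(2) + 3*exp(2)/2

The difference (3*exp(2*x)) - (6) = 3*exp(2*x) - 6 changes sign at x = log(2)/2 inside [0, 1], so split the integral there.
∫[0,log(2)/2] (3*exp(2*x) - 6) dx = 3/2 - log(8); the area of that piece is -3/2 + log(8).
∫[log(2)/2,1] (3*exp(2*x) - 6) dx = -9 + 3*log(2) + 3*exp(2)/2.
Total area = (-3/2 + log(8)) + (-9 + 3*log(2) + 3*exp(2)/2) = -21/2 + 6*log(2) + 3*exp(2)/2.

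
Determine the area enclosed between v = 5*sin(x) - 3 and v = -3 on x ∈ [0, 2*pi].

20

The difference (5*sin(x) - 3) - (-3) = 5*sin(x) changes sign at x = pi inside [0, 2*pi], so split the integral there.
∫[0,pi] (5*sin(x)) dx = 10.
∫[pi,2*pi] (5*sin(x)) dx = -10; the area of that piece is 10.
Total area = 10 + 10 = 20.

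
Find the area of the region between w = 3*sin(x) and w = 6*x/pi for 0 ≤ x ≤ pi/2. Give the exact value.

On [0, pi/2], (3*sin(x)) - (6*x/pi) = -6*x/pi + 3*sin(x) is ≥ 0 throughout, so the area is a single integral of |-6*x/pi + 3*sin(x)|.
∫[0,pi/2] (-6*x/pi + 3*sin(x)) dx = 3 - 3*pi/4.

3 - 3*pi/4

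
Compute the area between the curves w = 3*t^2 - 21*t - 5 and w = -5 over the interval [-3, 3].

189

The difference (3*t^2 - 21*t - 5) - (-5) = 3*t^2 - 21*t changes sign at t = 0 inside [-3, 3], so split the integral there.
∫[-3,0] (3*t^2 - 21*t) dt = 243/2.
∫[0,3] (3*t^2 - 21*t) dt = -135/2; the area of that piece is 135/2.
Total area = 243/2 + 135/2 = 189.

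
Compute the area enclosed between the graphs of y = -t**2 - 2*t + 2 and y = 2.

4/3

Set the curves equal: -t**2 - 2*t + 2 = 2, so -t**2 - 2*t = 0, which factors as -t*(t + 2) = 0. The curves meet at t = -2, 0.
On [-2, 0], y = -t**2 - 2*t + 2 is on top; that piece has area ∫[-2,0] (-t**2 - 2*t) dt = 4/3.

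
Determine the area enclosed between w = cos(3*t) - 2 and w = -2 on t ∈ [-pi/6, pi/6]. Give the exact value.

On [-pi/6, pi/6], (cos(3*t) - 2) - (-2) = cos(3*t) is ≥ 0 throughout, so the area is a single integral of |cos(3*t)|.
∫[-pi/6,pi/6] (cos(3*t)) dt = 2/3.

2/3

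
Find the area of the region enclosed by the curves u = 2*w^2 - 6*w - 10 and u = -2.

125/3

Both boundary curves give u as a function of w, so integrate with respect to w. Setting them equal: 2*w^2 - 6*w - 8 = 0, i.e. 2*(w - 4)*(w + 1) = 0, so they meet at w = -1, 4.
For w in [-1, 4], u = 2*w^2 - 6*w - 10 is on the left; area = ∫[-1,4] (-(2*w^2 - 6*w - 8)) dw = 125/3.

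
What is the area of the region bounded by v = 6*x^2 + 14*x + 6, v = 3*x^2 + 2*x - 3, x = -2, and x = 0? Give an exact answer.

6

The difference (6*x^2 + 14*x + 6) - (3*x^2 + 2*x - 3) = 3*x^2 + 12*x + 9 changes sign at x = -1 inside [-2, 0], so split the integral there.
∫[-2,-1] (3*x^2 + 12*x + 9) dx = -2; the area of that piece is 2.
∫[-1,0] (3*x^2 + 12*x + 9) dx = 4.
Total area = 2 + 4 = 6.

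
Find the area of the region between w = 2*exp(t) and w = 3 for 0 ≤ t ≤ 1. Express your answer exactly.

-7 - 6*log(2) + 2*exp(1) + 6*log(3)

The difference (2*exp(t)) - (3) = 2*exp(t) - 3 changes sign at t = log(3/2) inside [0, 1], so split the integral there.
∫[0,log(3/2)] (2*exp(t) - 3) dt = log(8/27) + 1; the area of that piece is -1 + log(27/8).
∫[log(3/2),1] (2*exp(t) - 3) dt = -6 - 3*log(2) + 3*log(3) + 2*exp(1).
Total area = (-1 + log(27/8)) + (-6 - 3*log(2) + 3*log(3) + 2*exp(1)) = -7 - 6*log(2) + 2*exp(1) + 6*log(3).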